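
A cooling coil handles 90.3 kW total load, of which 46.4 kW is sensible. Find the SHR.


SHR = Q_sensible / Q_total
SHR = 46.4 / 90.3
SHR = 0.514

0.514


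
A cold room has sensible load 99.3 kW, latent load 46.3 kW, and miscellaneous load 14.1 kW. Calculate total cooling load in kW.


Q_total = Q_s + Q_l + Q_misc
Q_total = 99.3 + 46.3 + 14.1
Q_total = 159.7 kW

159.7


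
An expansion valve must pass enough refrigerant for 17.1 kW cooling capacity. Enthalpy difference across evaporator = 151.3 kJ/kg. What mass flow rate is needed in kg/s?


m_dot = Q / dh
m_dot = 17.1 / 151.3
m_dot = 0.113 kg/s

0.113


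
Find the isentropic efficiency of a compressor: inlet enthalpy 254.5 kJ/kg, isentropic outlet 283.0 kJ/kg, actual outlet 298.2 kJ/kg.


dh_ideal = 283.0 - 254.5 = 28.5 kJ/kg
dh_actual = 298.2 - 254.5 = 43.7 kJ/kg
eta_s = dh_ideal / dh_actual = 28.5 / 43.7
eta_s = 0.6522

0.6522


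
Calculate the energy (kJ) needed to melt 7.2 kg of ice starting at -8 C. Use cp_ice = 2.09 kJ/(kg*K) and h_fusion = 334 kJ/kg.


Sensible heat = cp * dT = 2.09 * 8 = 16.72 kJ/kg
Total per kg = 16.72 + 334 = 350.72 kJ/kg
Q = m * total = 7.2 * 350.72
Q = 2525.2 kJ

2525.2


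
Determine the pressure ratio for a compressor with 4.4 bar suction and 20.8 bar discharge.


PR = P_high / P_low
PR = 20.8 / 4.4
PR = 4.727

4.727


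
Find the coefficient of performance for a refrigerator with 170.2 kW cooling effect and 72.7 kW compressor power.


COP = Q_evap / W
COP = 170.2 / 72.7
COP = 2.341

2.341


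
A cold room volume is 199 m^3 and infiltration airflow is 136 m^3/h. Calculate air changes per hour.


ACH = flow / volume
ACH = 136 / 199
ACH = 0.683

0.683


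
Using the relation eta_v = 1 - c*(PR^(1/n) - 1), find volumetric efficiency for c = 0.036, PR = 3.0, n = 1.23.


PR^(1/n) = 3.0^(1/1.23) = 2.44288745
eta_v = 1 - 0.036 * (2.44288745 - 1)
eta_v = 0.9481

0.9481


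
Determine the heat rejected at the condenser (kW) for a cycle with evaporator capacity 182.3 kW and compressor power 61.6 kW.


Q_cond = Q_evap + W
Q_cond = 182.3 + 61.6
Q_cond = 243.9 kW

243.9


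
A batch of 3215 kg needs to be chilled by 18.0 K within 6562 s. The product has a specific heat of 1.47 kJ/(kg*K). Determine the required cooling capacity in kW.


Q = m * cp * dT / t
Q = 3215 * 1.47 * 18.0 / 6562
Q = 12.964 kW

12.964


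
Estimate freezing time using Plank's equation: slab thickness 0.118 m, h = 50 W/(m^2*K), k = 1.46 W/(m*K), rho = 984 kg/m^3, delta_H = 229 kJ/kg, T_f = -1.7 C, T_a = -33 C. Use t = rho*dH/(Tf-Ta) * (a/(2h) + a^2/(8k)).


dT = -1.7 - (-33) = 31.3 K
term1 = a/(2h) = 0.118/(2*50) = 0.00118
term2 = a^2/(8k) = 0.118^2/(8*1.46) = 0.001192123288
t = rho*dH*1000/dT * (term1 + term2)
t = 984*229*1000/31.3 * (0.00118 + 0.001192123288)
t = 17077 s

17077


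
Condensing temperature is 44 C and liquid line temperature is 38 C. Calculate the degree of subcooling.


Subcooling = T_cond - T_liquid
Subcooling = 44 - 38
Subcooling = 6 K

6


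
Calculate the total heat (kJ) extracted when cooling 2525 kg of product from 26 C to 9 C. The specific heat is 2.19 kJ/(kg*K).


dT = 26 - (9) = 17 K
Q = m * cp * dT = 2525 * 2.19 * 17
Q = 94006 kJ

94006


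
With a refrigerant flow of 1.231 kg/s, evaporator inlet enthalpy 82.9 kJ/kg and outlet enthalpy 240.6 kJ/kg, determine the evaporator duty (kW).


dh = 240.6 - 82.9 = 157.7 kJ/kg
Q_evap = m_dot * dh = 1.231 * 157.7
Q_evap = 194.13 kW

194.13


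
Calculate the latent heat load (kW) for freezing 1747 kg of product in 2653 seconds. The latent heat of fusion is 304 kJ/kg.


Q_lat = m * h_fg / t
Q_lat = 1747 * 304 / 2653
Q_lat = 200.18 kW

200.18


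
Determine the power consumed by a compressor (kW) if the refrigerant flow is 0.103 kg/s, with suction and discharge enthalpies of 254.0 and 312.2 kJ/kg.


dh = 312.2 - 254.0 = 58.2 kJ/kg
W = m_dot * dh = 0.103 * 58.2 = 5.99 kW

5.99


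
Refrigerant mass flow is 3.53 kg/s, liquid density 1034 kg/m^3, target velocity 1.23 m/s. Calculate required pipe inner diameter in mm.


A = m_dot / (rho * v) = 3.53 / (1034 * 1.23) = 0.002775549999 m^2
d = sqrt(4*A/pi) * 1000
d = 59.4 mm

59.4


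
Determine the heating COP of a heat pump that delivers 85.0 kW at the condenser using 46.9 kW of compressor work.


COP_hp = Q_cond / W
COP_hp = 85.0 / 46.9
COP_hp = 1.812

1.812


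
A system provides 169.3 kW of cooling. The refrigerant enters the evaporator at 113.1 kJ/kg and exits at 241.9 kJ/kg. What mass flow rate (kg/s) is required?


dh = 241.9 - 113.1 = 128.8 kJ/kg
m_dot = Q / dh = 169.3 / 128.8 = 1.3144 kg/s

1.3144


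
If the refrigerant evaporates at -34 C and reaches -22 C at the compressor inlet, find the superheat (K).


Superheat = T_suction - T_evap
Superheat = -22 - (-34)
Superheat = 12 K

12


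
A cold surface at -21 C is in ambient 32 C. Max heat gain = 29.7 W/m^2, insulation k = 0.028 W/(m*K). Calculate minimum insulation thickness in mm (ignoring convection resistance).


dT = 32 - (-21) = 53 K
thickness = k * dT / q_max * 1000
thickness = 0.028 * 53 / 29.7 * 1000
thickness = 50.0 mm

50.0


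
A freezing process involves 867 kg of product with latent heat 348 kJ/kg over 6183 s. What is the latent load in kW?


Q_lat = m * h_fg / t
Q_lat = 867 * 348 / 6183
Q_lat = 48.8 kW

48.8


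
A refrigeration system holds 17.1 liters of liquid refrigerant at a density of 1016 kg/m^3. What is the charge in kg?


Charge = V * rho / 1000
Charge = 17.1 * 1016 / 1000
Charge = 17.37 kg

17.37


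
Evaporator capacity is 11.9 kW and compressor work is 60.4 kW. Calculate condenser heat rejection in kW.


Q_cond = Q_evap + W
Q_cond = 11.9 + 60.4
Q_cond = 72.3 kW

72.3


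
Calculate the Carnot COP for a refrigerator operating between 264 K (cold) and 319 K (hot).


dT = 319 - 264 = 55 K
COP_carnot = T_cold / dT = 264 / 55
COP_carnot = 4.8

4.8


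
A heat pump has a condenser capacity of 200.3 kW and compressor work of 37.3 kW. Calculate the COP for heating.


COP_hp = Q_cond / W
COP_hp = 200.3 / 37.3
COP_hp = 5.37

5.37


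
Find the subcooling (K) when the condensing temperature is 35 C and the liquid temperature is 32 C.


Subcooling = T_cond - T_liquid
Subcooling = 35 - 32
Subcooling = 3 K

3


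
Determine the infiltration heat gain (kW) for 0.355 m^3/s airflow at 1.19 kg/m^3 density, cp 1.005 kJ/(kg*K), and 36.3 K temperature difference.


Q = V_dot * rho * cp * dT
Q = 0.355 * 1.19 * 1.005 * 36.3
Q = 15.412 kW

15.412


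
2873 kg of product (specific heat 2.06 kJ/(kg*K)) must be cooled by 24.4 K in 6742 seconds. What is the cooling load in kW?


Q = m * cp * dT / t
Q = 2873 * 2.06 * 24.4 / 6742
Q = 21.419 kW

21.419


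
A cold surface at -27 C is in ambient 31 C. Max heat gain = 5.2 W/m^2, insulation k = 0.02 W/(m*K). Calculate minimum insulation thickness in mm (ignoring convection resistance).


dT = 31 - (-27) = 58 K
thickness = k * dT / q_max * 1000
thickness = 0.02 * 58 / 5.2 * 1000
thickness = 223.1 mm

223.1


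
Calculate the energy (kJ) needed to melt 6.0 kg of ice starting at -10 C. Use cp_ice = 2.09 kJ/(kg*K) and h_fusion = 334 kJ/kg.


Sensible heat = cp * dT = 2.09 * 10 = 20.9 kJ/kg
Total per kg = 20.9 + 334 = 354.9 kJ/kg
Q = m * total = 6.0 * 354.9
Q = 2129.4 kJ

2129.4


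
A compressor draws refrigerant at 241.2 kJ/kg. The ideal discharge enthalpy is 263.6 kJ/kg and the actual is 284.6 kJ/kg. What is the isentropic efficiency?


dh_ideal = 263.6 - 241.2 = 22.4 kJ/kg
dh_actual = 284.6 - 241.2 = 43.4 kJ/kg
eta_s = dh_ideal / dh_actual = 22.4 / 43.4
eta_s = 0.5161

0.5161


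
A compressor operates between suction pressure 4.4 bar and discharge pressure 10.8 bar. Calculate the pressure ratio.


PR = P_high / P_low
PR = 10.8 / 4.4
PR = 2.455

2.455


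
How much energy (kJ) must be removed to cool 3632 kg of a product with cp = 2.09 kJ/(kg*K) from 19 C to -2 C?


dT = 19 - (-2) = 21 K
Q = m * cp * dT = 3632 * 2.09 * 21
Q = 159408 kJ

159408


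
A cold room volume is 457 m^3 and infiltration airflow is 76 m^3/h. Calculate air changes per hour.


ACH = flow / volume
ACH = 76 / 457
ACH = 0.166

0.166


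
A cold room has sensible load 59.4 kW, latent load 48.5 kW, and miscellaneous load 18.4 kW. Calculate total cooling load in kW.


Q_total = Q_s + Q_l + Q_misc
Q_total = 59.4 + 48.5 + 18.4
Q_total = 126.3 kW

126.3


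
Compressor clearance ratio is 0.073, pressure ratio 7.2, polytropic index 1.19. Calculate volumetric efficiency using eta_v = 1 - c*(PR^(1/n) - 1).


PR^(1/n) = 7.2^(1/1.19) = 5.25348475
eta_v = 1 - 0.073 * (5.25348475 - 1)
eta_v = 0.6895

0.6895


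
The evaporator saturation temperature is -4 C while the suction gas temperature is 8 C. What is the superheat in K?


Superheat = T_suction - T_evap
Superheat = 8 - (-4)
Superheat = 12 K

12


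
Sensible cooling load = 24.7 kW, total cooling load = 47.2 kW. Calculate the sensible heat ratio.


SHR = Q_sensible / Q_total
SHR = 24.7 / 47.2
SHR = 0.523

0.523


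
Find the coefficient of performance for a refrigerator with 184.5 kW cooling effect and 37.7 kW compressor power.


COP = Q_evap / W
COP = 184.5 / 37.7
COP = 4.894

4.894


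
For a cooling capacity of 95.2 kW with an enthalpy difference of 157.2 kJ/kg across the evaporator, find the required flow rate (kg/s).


m_dot = Q / dh
m_dot = 95.2 / 157.2
m_dot = 0.6056 kg/s

0.6056


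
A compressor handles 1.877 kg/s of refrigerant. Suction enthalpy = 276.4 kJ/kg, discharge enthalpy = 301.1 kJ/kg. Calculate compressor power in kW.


dh = 301.1 - 276.4 = 24.7 kJ/kg
W = m_dot * dh = 1.877 * 24.7 = 46.36 kW

46.36


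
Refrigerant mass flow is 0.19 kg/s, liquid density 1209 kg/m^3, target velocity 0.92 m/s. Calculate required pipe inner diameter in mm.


A = m_dot / (rho * v) = 0.19 / (1209 * 0.92) = 0.000170820297 m^2
d = sqrt(4*A/pi) * 1000
d = 14.7 mm

14.7


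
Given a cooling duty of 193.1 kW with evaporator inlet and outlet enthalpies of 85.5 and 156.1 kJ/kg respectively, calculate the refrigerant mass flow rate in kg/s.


dh = 156.1 - 85.5 = 70.6 kJ/kg
m_dot = Q / dh = 193.1 / 70.6 = 2.7351 kg/s

2.7351


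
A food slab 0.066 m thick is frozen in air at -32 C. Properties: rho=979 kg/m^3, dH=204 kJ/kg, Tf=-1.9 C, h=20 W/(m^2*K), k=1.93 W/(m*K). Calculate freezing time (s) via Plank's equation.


dT = -1.9 - (-32) = 30.1 K
term1 = a/(2h) = 0.066/(2*20) = 0.00165
term2 = a^2/(8k) = 0.066^2/(8*1.93) = 0.0002821243523
t = rho*dH*1000/dT * (term1 + term2)
t = 979*204*1000/30.1 * (0.00165 + 0.0002821243523)
t = 12820 s

12820


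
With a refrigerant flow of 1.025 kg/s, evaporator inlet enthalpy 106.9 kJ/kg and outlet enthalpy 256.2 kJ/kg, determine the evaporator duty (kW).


dh = 256.2 - 106.9 = 149.3 kJ/kg
Q_evap = m_dot * dh = 1.025 * 149.3
Q_evap = 153.03 kW

153.03


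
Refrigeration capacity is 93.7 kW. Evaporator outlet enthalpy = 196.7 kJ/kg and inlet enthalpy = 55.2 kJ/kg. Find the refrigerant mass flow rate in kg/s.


dh = 196.7 - 55.2 = 141.5 kJ/kg
m_dot = Q / dh = 93.7 / 141.5 = 0.6622 kg/s

0.6622


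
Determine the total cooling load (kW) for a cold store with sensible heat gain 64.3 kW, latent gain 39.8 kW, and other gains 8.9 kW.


Q_total = Q_s + Q_l + Q_misc
Q_total = 64.3 + 39.8 + 8.9
Q_total = 113.0 kW

113.0


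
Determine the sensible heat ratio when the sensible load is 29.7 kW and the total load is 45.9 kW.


SHR = Q_sensible / Q_total
SHR = 29.7 / 45.9
SHR = 0.647

0.647


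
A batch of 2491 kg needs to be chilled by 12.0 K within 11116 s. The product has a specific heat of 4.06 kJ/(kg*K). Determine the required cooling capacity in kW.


Q = m * cp * dT / t
Q = 2491 * 4.06 * 12.0 / 11116
Q = 10.918 kW

10.918


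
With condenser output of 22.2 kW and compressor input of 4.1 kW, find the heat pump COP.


COP_hp = Q_cond / W
COP_hp = 22.2 / 4.1
COP_hp = 5.415

5.415


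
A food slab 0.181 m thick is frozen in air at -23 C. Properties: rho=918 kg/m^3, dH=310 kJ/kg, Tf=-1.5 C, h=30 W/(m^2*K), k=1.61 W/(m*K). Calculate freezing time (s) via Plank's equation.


dT = -1.5 - (-23) = 21.5 K
term1 = a/(2h) = 0.181/(2*30) = 0.003016666667
term2 = a^2/(8k) = 0.181^2/(8*1.61) = 0.002543555901
t = rho*dH*1000/dT * (term1 + term2)
t = 918*310*1000/21.5 * (0.003016666667 + 0.002543555901)
t = 73597 s

73597


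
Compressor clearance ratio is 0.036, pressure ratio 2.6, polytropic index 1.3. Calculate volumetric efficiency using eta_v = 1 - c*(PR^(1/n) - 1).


PR^(1/n) = 2.6^(1/1.3) = 2.08550035
eta_v = 1 - 0.036 * (2.08550035 - 1)
eta_v = 0.9609

0.9609


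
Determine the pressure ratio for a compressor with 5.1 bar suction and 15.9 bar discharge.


PR = P_high / P_low
PR = 15.9 / 5.1
PR = 3.118

3.118


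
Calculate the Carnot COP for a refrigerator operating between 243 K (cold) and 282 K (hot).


dT = 282 - 243 = 39 K
COP_carnot = T_cold / dT = 243 / 39
COP_carnot = 6.231

6.231


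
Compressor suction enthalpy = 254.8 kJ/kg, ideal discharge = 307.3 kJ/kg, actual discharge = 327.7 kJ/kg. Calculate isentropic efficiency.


dh_ideal = 307.3 - 254.8 = 52.5 kJ/kg
dh_actual = 327.7 - 254.8 = 72.9 kJ/kg
eta_s = dh_ideal / dh_actual = 52.5 / 72.9
eta_s = 0.7202

0.7202


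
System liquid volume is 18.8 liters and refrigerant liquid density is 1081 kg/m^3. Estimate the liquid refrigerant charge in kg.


Charge = V * rho / 1000
Charge = 18.8 * 1081 / 1000
Charge = 20.32 kg

20.32


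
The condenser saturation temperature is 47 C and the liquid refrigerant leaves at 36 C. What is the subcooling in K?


Subcooling = T_cond - T_liquid
Subcooling = 47 - 36
Subcooling = 11 K

11


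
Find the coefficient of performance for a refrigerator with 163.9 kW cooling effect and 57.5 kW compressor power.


COP = Q_evap / W
COP = 163.9 / 57.5
COP = 2.85

2.85


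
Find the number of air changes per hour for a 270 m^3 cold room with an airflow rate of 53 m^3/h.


ACH = flow / volume
ACH = 53 / 270
ACH = 0.196

0.196


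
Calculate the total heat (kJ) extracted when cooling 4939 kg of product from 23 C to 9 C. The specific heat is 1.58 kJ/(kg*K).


dT = 23 - (9) = 14 K
Q = m * cp * dT = 4939 * 1.58 * 14
Q = 109251 kJ

109251


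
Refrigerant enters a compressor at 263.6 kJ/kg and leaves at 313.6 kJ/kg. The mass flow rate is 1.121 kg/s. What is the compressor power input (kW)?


dh = 313.6 - 263.6 = 50.0 kJ/kg
W = m_dot * dh = 1.121 * 50.0 = 56.05 kW

56.05


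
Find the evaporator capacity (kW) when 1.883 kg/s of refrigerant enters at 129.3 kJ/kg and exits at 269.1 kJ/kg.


dh = 269.1 - 129.3 = 139.8 kJ/kg
Q_evap = m_dot * dh = 1.883 * 139.8
Q_evap = 263.24 kW

263.24


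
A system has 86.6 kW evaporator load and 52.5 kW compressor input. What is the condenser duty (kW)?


Q_cond = Q_evap + W
Q_cond = 86.6 + 52.5
Q_cond = 139.1 kW

139.1


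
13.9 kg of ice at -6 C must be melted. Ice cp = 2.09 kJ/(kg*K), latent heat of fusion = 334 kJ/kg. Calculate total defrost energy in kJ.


Sensible heat = cp * dT = 2.09 * 6 = 12.54 kJ/kg
Total per kg = 12.54 + 334 = 346.54 kJ/kg
Q = m * total = 13.9 * 346.54
Q = 4816.9 kJ

4816.9


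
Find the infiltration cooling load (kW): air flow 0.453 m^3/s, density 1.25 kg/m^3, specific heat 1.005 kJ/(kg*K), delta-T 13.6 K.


Q = V_dot * rho * cp * dT
Q = 0.453 * 1.25 * 1.005 * 13.6
Q = 7.74 kW

7.74


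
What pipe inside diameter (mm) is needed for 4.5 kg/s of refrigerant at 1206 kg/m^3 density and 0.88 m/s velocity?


A = m_dot / (rho * v) = 4.5 / (1206 * 0.88) = 0.004240162822 m^2
d = sqrt(4*A/pi) * 1000
d = 73.5 mm

73.5


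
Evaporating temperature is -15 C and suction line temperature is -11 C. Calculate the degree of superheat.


Superheat = T_suction - T_evap
Superheat = -11 - (-15)
Superheat = 4 K

4


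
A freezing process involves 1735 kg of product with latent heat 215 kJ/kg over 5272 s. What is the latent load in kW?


Q_lat = m * h_fg / t
Q_lat = 1735 * 215 / 5272
Q_lat = 70.76 kW

70.76


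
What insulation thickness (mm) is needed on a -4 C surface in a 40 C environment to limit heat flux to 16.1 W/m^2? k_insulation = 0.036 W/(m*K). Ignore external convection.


dT = 40 - (-4) = 44 K
thickness = k * dT / q_max * 1000
thickness = 0.036 * 44 / 16.1 * 1000
thickness = 98.4 mm

98.4


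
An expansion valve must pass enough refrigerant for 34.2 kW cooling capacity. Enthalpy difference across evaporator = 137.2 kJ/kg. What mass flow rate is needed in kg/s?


m_dot = Q / dh
m_dot = 34.2 / 137.2
m_dot = 0.2493 kg/s

0.2493


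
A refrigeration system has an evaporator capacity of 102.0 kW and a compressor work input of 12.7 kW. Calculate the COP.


COP = Q_evap / W
COP = 102.0 / 12.7
COP = 8.031

8.031


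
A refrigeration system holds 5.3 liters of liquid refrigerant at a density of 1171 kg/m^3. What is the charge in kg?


Charge = V * rho / 1000
Charge = 5.3 * 1171 / 1000
Charge = 6.21 kg

6.21


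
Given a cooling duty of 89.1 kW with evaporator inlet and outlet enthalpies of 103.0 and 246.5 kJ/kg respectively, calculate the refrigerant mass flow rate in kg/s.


dh = 246.5 - 103.0 = 143.5 kJ/kg
m_dot = Q / dh = 89.1 / 143.5 = 0.6209 kg/s

0.6209


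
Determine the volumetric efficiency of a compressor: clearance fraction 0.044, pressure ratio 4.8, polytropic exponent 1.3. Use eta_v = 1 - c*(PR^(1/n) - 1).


PR^(1/n) = 4.8^(1/1.3) = 3.34219451
eta_v = 1 - 0.044 * (3.34219451 - 1)
eta_v = 0.8969

0.8969


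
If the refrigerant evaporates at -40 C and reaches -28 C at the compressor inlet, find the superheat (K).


Superheat = T_suction - T_evap
Superheat = -28 - (-40)
Superheat = 12 K

12


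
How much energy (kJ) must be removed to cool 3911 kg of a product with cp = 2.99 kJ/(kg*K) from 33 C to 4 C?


dT = 33 - (4) = 29 K
Q = m * cp * dT = 3911 * 2.99 * 29
Q = 339123 kJ

339123


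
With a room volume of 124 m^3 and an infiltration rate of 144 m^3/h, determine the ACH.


ACH = flow / volume
ACH = 144 / 124
ACH = 1.161

1.161


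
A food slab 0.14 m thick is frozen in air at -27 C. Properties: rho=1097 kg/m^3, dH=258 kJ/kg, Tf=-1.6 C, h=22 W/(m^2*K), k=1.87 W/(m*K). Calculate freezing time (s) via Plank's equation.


dT = -1.6 - (-27) = 25.4 K
term1 = a/(2h) = 0.14/(2*22) = 0.003181818182
term2 = a^2/(8k) = 0.14^2/(8*1.87) = 0.001310160428
t = rho*dH*1000/dT * (term1 + term2)
t = 1097*258*1000/25.4 * (0.003181818182 + 0.001310160428)
t = 50053 s

50053


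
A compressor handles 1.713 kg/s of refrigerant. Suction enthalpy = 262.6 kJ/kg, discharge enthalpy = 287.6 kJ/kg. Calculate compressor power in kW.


dh = 287.6 - 262.6 = 25.0 kJ/kg
W = m_dot * dh = 1.713 * 25.0 = 42.83 kW

42.83


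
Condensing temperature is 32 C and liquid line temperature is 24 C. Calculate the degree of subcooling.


Subcooling = T_cond - T_liquid
Subcooling = 32 - 24
Subcooling = 8 K

8


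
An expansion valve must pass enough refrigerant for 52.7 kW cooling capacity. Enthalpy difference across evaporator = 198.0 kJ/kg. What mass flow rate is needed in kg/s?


m_dot = Q / dh
m_dot = 52.7 / 198.0
m_dot = 0.2662 kg/s

0.2662


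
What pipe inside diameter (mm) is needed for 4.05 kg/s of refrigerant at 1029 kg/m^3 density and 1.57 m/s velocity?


A = m_dot / (rho * v) = 4.05 / (1029 * 1.57) = 0.002506917235 m^2
d = sqrt(4*A/pi) * 1000
d = 56.5 mm

56.5


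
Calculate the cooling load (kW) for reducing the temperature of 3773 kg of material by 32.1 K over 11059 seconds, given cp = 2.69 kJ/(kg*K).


Q = m * cp * dT / t
Q = 3773 * 2.69 * 32.1 / 11059
Q = 29.46 kW

29.46


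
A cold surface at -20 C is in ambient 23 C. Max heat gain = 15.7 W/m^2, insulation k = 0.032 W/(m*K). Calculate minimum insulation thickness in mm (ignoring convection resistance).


dT = 23 - (-20) = 43 K
thickness = k * dT / q_max * 1000
thickness = 0.032 * 43 / 15.7 * 1000
thickness = 87.6 mm

87.6


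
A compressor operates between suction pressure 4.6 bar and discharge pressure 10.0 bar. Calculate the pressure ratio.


PR = P_high / P_low
PR = 10.0 / 4.6
PR = 2.174

2.174


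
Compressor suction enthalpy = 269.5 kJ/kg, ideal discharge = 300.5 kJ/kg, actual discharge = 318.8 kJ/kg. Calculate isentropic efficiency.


dh_ideal = 300.5 - 269.5 = 31.0 kJ/kg
dh_actual = 318.8 - 269.5 = 49.3 kJ/kg
eta_s = dh_ideal / dh_actual = 31.0 / 49.3
eta_s = 0.6288

0.6288


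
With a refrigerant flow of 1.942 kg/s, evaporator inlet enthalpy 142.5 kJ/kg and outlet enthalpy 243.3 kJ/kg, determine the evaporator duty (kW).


dh = 243.3 - 142.5 = 100.8 kJ/kg
Q_evap = m_dot * dh = 1.942 * 100.8
Q_evap = 195.75 kW

195.75


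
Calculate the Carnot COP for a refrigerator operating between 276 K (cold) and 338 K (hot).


dT = 338 - 276 = 62 K
COP_carnot = T_cold / dT = 276 / 62
COP_carnot = 4.452

4.452


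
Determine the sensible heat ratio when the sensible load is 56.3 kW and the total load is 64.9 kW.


SHR = Q_sensible / Q_total
SHR = 56.3 / 64.9
SHR = 0.867

0.867


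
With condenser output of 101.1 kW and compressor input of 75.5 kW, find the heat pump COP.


COP_hp = Q_cond / W
COP_hp = 101.1 / 75.5
COP_hp = 1.339

1.339


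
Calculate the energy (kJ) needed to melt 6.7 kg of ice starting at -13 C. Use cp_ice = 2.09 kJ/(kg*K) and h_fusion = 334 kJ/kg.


Sensible heat = cp * dT = 2.09 * 13 = 27.17 kJ/kg
Total per kg = 27.17 + 334 = 361.17 kJ/kg
Q = m * total = 6.7 * 361.17
Q = 2419.8 kJ

2419.8


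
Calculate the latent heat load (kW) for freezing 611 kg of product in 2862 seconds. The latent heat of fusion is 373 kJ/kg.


Q_lat = m * h_fg / t
Q_lat = 611 * 373 / 2862
Q_lat = 79.63 kW

79.63


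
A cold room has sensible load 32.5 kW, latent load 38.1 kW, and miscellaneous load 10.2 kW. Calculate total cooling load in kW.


Q_total = Q_s + Q_l + Q_misc
Q_total = 32.5 + 38.1 + 10.2
Q_total = 80.8 kW

80.8


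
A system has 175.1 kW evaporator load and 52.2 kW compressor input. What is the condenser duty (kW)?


Q_cond = Q_evap + W
Q_cond = 175.1 + 52.2
Q_cond = 227.3 kW

227.3


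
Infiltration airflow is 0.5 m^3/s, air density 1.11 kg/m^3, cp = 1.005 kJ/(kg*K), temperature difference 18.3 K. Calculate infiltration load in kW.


Q = V_dot * rho * cp * dT
Q = 0.5 * 1.11 * 1.005 * 18.3
Q = 10.207 kW

10.207


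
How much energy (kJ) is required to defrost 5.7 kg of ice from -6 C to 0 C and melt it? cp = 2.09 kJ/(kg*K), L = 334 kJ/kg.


Sensible heat = cp * dT = 2.09 * 6 = 12.54 kJ/kg
Total per kg = 12.54 + 334 = 346.54 kJ/kg
Q = m * total = 5.7 * 346.54
Q = 1975.3 kJ

1975.3


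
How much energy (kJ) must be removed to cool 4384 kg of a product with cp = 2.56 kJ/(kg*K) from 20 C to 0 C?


dT = 20 - (0) = 20 K
Q = m * cp * dT = 4384 * 2.56 * 20
Q = 224461 kJ

224461


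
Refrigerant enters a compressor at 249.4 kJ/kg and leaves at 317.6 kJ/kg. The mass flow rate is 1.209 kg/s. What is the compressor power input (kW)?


dh = 317.6 - 249.4 = 68.2 kJ/kg
W = m_dot * dh = 1.209 * 68.2 = 82.45 kW

82.45


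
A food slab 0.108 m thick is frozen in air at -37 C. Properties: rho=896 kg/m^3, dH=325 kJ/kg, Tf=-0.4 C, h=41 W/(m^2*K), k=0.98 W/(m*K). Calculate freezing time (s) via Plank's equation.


dT = -0.4 - (-37) = 36.6 K
term1 = a/(2h) = 0.108/(2*41) = 0.001317073171
term2 = a^2/(8k) = 0.108^2/(8*0.98) = 0.001487755102
t = rho*dH*1000/dT * (term1 + term2)
t = 896*325*1000/36.6 * (0.001317073171 + 0.001487755102)
t = 22316 s

22316


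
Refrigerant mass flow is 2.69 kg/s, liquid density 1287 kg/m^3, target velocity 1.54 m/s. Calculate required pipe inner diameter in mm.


A = m_dot / (rho * v) = 2.69 / (1287 * 1.54) = 0.00135722863 m^2
d = sqrt(4*A/pi) * 1000
d = 41.6 mm

41.6


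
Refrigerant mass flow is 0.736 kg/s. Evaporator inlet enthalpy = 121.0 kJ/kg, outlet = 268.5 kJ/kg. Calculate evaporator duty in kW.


dh = 268.5 - 121.0 = 147.5 kJ/kg
Q_evap = m_dot * dh = 0.736 * 147.5
Q_evap = 108.56 kW

108.56


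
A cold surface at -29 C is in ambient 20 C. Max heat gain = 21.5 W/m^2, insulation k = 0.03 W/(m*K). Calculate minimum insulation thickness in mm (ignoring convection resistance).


dT = 20 - (-29) = 49 K
thickness = k * dT / q_max * 1000
thickness = 0.03 * 49 / 21.5 * 1000
thickness = 68.4 mm

68.4


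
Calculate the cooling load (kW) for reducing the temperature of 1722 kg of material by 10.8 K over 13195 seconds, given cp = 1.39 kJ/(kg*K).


Q = m * cp * dT / t
Q = 1722 * 1.39 * 10.8 / 13195
Q = 1.959 kW

1.959


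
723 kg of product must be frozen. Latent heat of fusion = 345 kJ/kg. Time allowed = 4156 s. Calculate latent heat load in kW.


Q_lat = m * h_fg / t
Q_lat = 723 * 345 / 4156
Q_lat = 60.02 kW

60.02


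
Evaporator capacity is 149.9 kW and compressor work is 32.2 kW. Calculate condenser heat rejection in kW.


Q_cond = Q_evap + W
Q_cond = 149.9 + 32.2
Q_cond = 182.1 kW

182.1


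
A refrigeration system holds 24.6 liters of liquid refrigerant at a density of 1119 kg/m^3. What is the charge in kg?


Charge = V * rho / 1000
Charge = 24.6 * 1119 / 1000
Charge = 27.53 kg

27.53


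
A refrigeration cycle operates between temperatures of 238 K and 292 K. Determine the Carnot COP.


dT = 292 - 238 = 54 K
COP_carnot = T_cold / dT = 238 / 54
COP_carnot = 4.407

4.407


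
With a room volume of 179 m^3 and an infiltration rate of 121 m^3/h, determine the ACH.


ACH = flow / volume
ACH = 121 / 179
ACH = 0.676

0.676


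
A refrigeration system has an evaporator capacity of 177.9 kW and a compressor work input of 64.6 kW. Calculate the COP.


COP = Q_evap / W
COP = 177.9 / 64.6
COP = 2.754

2.754


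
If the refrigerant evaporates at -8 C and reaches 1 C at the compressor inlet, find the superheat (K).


Superheat = T_suction - T_evap
Superheat = 1 - (-8)
Superheat = 9 K

9


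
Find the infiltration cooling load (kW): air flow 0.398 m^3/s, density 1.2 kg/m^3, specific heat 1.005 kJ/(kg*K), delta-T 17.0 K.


Q = V_dot * rho * cp * dT
Q = 0.398 * 1.2 * 1.005 * 17.0
Q = 8.16 kW

8.16


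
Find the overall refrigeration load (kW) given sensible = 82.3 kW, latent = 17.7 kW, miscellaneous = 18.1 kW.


Q_total = Q_s + Q_l + Q_misc
Q_total = 82.3 + 17.7 + 18.1
Q_total = 118.1 kW

118.1


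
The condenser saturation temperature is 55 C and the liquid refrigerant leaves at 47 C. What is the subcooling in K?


Subcooling = T_cond - T_liquid
Subcooling = 55 - 47
Subcooling = 8 K

8


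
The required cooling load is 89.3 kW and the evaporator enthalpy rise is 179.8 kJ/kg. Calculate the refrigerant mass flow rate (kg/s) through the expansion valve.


m_dot = Q / dh
m_dot = 89.3 / 179.8
m_dot = 0.4967 kg/s

0.4967


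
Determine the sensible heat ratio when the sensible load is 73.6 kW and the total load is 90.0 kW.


SHR = Q_sensible / Q_total
SHR = 73.6 / 90.0
SHR = 0.818

0.818


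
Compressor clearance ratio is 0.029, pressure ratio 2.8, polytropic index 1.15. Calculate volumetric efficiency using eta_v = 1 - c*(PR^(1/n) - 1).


PR^(1/n) = 2.8^(1/1.15) = 2.44812208
eta_v = 1 - 0.029 * (2.44812208 - 1)
eta_v = 0.958

0.958


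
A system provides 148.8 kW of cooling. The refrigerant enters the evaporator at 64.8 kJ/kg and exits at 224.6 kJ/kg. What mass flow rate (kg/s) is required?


dh = 224.6 - 64.8 = 159.8 kJ/kg
m_dot = Q / dh = 148.8 / 159.8 = 0.9312 kg/s

0.9312


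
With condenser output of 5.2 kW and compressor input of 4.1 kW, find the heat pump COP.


COP_hp = Q_cond / W
COP_hp = 5.2 / 4.1
COP_hp = 1.268

1.268


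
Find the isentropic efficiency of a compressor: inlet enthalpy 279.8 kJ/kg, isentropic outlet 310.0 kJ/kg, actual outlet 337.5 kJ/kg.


dh_ideal = 310.0 - 279.8 = 30.2 kJ/kg
dh_actual = 337.5 - 279.8 = 57.7 kJ/kg
eta_s = dh_ideal / dh_actual = 30.2 / 57.7
eta_s = 0.5234

0.5234


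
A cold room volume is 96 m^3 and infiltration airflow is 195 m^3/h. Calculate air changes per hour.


ACH = flow / volume
ACH = 195 / 96
ACH = 2.031

2.031


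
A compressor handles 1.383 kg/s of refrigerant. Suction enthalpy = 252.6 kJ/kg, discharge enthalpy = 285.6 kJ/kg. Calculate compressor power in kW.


dh = 285.6 - 252.6 = 33.0 kJ/kg
W = m_dot * dh = 1.383 * 33.0 = 45.64 kW

45.64


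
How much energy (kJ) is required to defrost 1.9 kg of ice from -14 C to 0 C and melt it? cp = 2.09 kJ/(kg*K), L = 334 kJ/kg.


Sensible heat = cp * dT = 2.09 * 14 = 29.26 kJ/kg
Total per kg = 29.26 + 334 = 363.26 kJ/kg
Q = m * total = 1.9 * 363.26
Q = 690.2 kJ

690.2


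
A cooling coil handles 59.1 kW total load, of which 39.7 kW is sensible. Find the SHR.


SHR = Q_sensible / Q_total
SHR = 39.7 / 59.1
SHR = 0.672

0.672


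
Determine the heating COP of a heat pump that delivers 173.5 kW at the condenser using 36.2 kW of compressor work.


COP_hp = Q_cond / W
COP_hp = 173.5 / 36.2
COP_hp = 4.793

4.793


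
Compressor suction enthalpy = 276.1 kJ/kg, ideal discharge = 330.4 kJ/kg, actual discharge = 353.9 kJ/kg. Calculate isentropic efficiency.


dh_ideal = 330.4 - 276.1 = 54.3 kJ/kg
dh_actual = 353.9 - 276.1 = 77.8 kJ/kg
eta_s = dh_ideal / dh_actual = 54.3 / 77.8
eta_s = 0.6979

0.6979


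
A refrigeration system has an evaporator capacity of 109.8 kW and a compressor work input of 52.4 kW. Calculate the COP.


COP = Q_evap / W
COP = 109.8 / 52.4
COP = 2.095

2.095


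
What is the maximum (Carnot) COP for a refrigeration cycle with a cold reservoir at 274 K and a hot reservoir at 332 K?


dT = 332 - 274 = 58 K
COP_carnot = T_cold / dT = 274 / 58
COP_carnot = 4.724

4.724


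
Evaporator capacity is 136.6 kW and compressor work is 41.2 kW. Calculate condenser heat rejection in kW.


Q_cond = Q_evap + W
Q_cond = 136.6 + 41.2
Q_cond = 177.8 kW

177.8


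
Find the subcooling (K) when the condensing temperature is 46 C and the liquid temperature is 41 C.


Subcooling = T_cond - T_liquid
Subcooling = 46 - 41
Subcooling = 5 K

5


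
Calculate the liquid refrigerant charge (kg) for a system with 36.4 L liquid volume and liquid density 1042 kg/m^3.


Charge = V * rho / 1000
Charge = 36.4 * 1042 / 1000
Charge = 37.93 kg

37.93


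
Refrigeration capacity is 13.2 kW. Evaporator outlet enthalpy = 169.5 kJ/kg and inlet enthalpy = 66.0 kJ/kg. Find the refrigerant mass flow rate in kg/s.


dh = 169.5 - 66.0 = 103.5 kJ/kg
m_dot = Q / dh = 13.2 / 103.5 = 0.1275 kg/s

0.1275


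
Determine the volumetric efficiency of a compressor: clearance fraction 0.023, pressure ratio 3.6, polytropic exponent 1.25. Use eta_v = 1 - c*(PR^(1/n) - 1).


PR^(1/n) = 3.6^(1/1.25) = 2.78639063
eta_v = 1 - 0.023 * (2.78639063 - 1)
eta_v = 0.9589

0.9589


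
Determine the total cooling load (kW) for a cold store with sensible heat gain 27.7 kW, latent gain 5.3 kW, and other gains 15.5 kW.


Q_total = Q_s + Q_l + Q_misc
Q_total = 27.7 + 5.3 + 15.5
Q_total = 48.5 kW

48.5


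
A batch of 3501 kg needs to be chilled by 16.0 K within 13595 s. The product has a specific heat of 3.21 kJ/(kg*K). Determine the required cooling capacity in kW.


Q = m * cp * dT / t
Q = 3501 * 3.21 * 16.0 / 13595
Q = 13.226 kW

13.226


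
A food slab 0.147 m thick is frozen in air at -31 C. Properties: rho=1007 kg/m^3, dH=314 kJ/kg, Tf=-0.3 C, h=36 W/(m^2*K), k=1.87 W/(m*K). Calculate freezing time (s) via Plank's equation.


dT = -0.3 - (-31) = 30.7 K
term1 = a/(2h) = 0.147/(2*36) = 0.002041666667
term2 = a^2/(8k) = 0.147^2/(8*1.87) = 0.001444451872
t = rho*dH*1000/dT * (term1 + term2)
t = 1007*314*1000/30.7 * (0.002041666667 + 0.001444451872)
t = 35906 s

35906


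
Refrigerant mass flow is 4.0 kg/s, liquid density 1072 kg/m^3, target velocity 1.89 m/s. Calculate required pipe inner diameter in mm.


A = m_dot / (rho * v) = 4.0 / (1072 * 1.89) = 0.001974255706 m^2
d = sqrt(4*A/pi) * 1000
d = 50.1 mm

50.1


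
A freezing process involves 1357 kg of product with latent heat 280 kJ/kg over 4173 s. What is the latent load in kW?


Q_lat = m * h_fg / t
Q_lat = 1357 * 280 / 4173
Q_lat = 91.05 kW

91.05


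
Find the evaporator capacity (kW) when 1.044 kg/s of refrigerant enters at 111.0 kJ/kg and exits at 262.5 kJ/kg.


dh = 262.5 - 111.0 = 151.5 kJ/kg
Q_evap = m_dot * dh = 1.044 * 151.5
Q_evap = 158.17 kW

158.17


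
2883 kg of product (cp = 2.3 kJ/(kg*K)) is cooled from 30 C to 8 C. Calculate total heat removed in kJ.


dT = 30 - (8) = 22 K
Q = m * cp * dT = 2883 * 2.3 * 22
Q = 145880 kJ

145880


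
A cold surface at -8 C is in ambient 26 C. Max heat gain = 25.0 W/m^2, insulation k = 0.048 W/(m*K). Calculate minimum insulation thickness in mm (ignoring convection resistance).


dT = 26 - (-8) = 34 K
thickness = k * dT / q_max * 1000
thickness = 0.048 * 34 / 25.0 * 1000
thickness = 65.3 mm

65.3


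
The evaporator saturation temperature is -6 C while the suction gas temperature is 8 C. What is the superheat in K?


Superheat = T_suction - T_evap
Superheat = 8 - (-6)
Superheat = 14 K

14


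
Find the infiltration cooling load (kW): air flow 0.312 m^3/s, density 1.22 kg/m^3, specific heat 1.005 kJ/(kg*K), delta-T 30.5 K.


Q = V_dot * rho * cp * dT
Q = 0.312 * 1.22 * 1.005 * 30.5
Q = 11.668 kW

11.668


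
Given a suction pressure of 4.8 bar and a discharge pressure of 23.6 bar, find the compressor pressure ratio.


PR = P_high / P_low
PR = 23.6 / 4.8
PR = 4.917

4.917


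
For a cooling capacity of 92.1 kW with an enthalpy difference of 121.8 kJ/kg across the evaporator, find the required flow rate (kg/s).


m_dot = Q / dh
m_dot = 92.1 / 121.8
m_dot = 0.7562 kg/s

0.7562


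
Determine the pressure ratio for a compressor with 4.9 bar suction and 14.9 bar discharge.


PR = P_high / P_low
PR = 14.9 / 4.9
PR = 3.041

3.041


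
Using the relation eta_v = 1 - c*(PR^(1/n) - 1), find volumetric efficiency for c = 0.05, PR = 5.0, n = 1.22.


PR^(1/n) = 5.0^(1/1.22) = 3.74047049
eta_v = 1 - 0.05 * (3.74047049 - 1)
eta_v = 0.863

0.863


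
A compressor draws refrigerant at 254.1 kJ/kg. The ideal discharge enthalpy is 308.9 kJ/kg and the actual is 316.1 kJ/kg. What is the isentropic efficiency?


dh_ideal = 308.9 - 254.1 = 54.8 kJ/kg
dh_actual = 316.1 - 254.1 = 62.0 kJ/kg
eta_s = dh_ideal / dh_actual = 54.8 / 62.0
eta_s = 0.8839

0.8839


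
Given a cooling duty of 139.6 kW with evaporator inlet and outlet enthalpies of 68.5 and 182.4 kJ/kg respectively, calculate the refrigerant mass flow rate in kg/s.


dh = 182.4 - 68.5 = 113.9 kJ/kg
m_dot = Q / dh = 139.6 / 113.9 = 1.2256 kg/s

1.2256


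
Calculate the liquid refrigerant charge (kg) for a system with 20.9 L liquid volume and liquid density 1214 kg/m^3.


Charge = V * rho / 1000
Charge = 20.9 * 1214 / 1000
Charge = 25.37 kg

25.37


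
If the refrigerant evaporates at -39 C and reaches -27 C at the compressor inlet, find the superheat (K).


Superheat = T_suction - T_evap
Superheat = -27 - (-39)
Superheat = 12 K

12


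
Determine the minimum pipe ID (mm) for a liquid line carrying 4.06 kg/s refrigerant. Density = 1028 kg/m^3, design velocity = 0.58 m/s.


A = m_dot / (rho * v) = 4.06 / (1028 * 0.58) = 0.006809338521 m^2
d = sqrt(4*A/pi) * 1000
d = 93.1 mm

93.1


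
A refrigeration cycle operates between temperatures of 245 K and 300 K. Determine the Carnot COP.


dT = 300 - 245 = 55 K
COP_carnot = T_cold / dT = 245 / 55
COP_carnot = 4.455

4.455


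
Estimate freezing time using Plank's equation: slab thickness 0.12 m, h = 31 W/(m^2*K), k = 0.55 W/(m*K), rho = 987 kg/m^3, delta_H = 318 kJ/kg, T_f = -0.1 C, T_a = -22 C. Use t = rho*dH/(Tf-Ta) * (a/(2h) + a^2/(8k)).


dT = -0.1 - (-22) = 21.9 K
term1 = a/(2h) = 0.12/(2*31) = 0.001935483871
term2 = a^2/(8k) = 0.12^2/(8*0.55) = 0.003272727273
t = rho*dH*1000/dT * (term1 + term2)
t = 987*318*1000/21.9 * (0.001935483871 + 0.003272727273)
t = 74643 s

74643


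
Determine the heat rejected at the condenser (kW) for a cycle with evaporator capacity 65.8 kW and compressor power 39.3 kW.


Q_cond = Q_evap + W
Q_cond = 65.8 + 39.3
Q_cond = 105.1 kW

105.1


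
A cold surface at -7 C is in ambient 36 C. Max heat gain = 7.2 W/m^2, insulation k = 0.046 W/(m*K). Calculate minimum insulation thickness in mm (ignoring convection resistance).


dT = 36 - (-7) = 43 K
thickness = k * dT / q_max * 1000
thickness = 0.046 * 43 / 7.2 * 1000
thickness = 274.7 mm

274.7


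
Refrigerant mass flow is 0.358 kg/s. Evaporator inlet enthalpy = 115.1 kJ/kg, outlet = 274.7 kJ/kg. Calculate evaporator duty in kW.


dh = 274.7 - 115.1 = 159.6 kJ/kg
Q_evap = m_dot * dh = 0.358 * 159.6
Q_evap = 57.14 kW

57.14


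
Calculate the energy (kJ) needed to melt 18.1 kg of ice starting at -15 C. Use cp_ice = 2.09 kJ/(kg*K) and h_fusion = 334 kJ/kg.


Sensible heat = cp * dT = 2.09 * 15 = 31.35 kJ/kg
Total per kg = 31.35 + 334 = 365.35 kJ/kg
Q = m * total = 18.1 * 365.35
Q = 6612.8 kJ

6612.8


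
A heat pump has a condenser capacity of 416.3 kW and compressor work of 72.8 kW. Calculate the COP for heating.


COP_hp = Q_cond / W
COP_hp = 416.3 / 72.8
COP_hp = 5.718

5.718


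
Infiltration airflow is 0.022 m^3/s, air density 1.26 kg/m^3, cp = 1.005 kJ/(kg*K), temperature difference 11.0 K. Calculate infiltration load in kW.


Q = V_dot * rho * cp * dT
Q = 0.022 * 1.26 * 1.005 * 11.0
Q = 0.306 kW

0.306


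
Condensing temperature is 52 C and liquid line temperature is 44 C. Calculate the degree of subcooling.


Subcooling = T_cond - T_liquid
Subcooling = 52 - 44
Subcooling = 8 K

8


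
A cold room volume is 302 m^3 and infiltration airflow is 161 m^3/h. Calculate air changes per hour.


ACH = flow / volume
ACH = 161 / 302
ACH = 0.533

0.533


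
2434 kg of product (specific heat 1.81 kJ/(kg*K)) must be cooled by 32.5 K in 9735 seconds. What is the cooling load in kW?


Q = m * cp * dT / t
Q = 2434 * 1.81 * 32.5 / 9735
Q = 14.708 kW

14.708


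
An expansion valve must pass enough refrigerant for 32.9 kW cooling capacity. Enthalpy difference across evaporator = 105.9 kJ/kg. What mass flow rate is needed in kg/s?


m_dot = Q / dh
m_dot = 32.9 / 105.9
m_dot = 0.3107 kg/s

0.3107


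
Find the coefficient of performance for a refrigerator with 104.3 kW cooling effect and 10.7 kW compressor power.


COP = Q_evap / W
COP = 104.3 / 10.7
COP = 9.748

9.748


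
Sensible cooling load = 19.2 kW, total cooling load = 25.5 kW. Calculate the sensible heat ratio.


SHR = Q_sensible / Q_total
SHR = 19.2 / 25.5
SHR = 0.753

0.753


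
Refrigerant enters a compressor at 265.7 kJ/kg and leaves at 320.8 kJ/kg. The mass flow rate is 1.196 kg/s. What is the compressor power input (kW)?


dh = 320.8 - 265.7 = 55.1 kJ/kg
W = m_dot * dh = 1.196 * 55.1 = 65.9 kW

65.9


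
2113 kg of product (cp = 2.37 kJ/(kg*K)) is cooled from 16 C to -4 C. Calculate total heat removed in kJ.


dT = 16 - (-4) = 20 K
Q = m * cp * dT = 2113 * 2.37 * 20
Q = 100156 kJ

100156


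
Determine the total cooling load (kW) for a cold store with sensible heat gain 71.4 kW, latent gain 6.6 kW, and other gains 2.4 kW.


Q_total = Q_s + Q_l + Q_misc
Q_total = 71.4 + 6.6 + 2.4
Q_total = 80.4 kW

80.4


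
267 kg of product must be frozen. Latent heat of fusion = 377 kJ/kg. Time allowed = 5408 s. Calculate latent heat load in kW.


Q_lat = m * h_fg / t
Q_lat = 267 * 377 / 5408
Q_lat = 18.61 kW

18.61


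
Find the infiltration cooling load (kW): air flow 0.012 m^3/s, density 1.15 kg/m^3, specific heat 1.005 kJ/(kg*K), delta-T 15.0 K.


Q = V_dot * rho * cp * dT
Q = 0.012 * 1.15 * 1.005 * 15.0
Q = 0.208 kW

0.208


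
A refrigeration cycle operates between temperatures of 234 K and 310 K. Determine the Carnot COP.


dT = 310 - 234 = 76 K
COP_carnot = T_cold / dT = 234 / 76
COP_carnot = 3.079

3.079
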